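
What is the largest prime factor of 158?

79

158 = 2 · 79
79 is prime.
So 158 = 2 · 79; the largest prime factor is 79.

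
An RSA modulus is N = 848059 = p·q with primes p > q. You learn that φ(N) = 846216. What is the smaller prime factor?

φ(n) = (p−1)(q−1) = n − (p+q) + 1, so p + q = 848059 − 846216 + 1 = 1844.
p and q are the roots of t² − 1844t + 848059 = 0.
Discriminant: 1844² − 4·848059 = 3400336 − 3392236 = 8100; √8100 = 90.
q = (1844 − 90)/2 = 877, p = (1844 + 90)/2 = 967.
Check: 877 · 967 = 848059.

877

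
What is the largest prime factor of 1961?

53

1961 = 37 · 53
53 is prime.
So 1961 = 37 · 53; the largest prime factor is 53.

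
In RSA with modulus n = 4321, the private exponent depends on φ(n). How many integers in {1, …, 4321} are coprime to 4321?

4144

Factor: 4321 = 29 · 149.
φ(4321) = (29−1) · (149−1) = 28 · 148 = 4144.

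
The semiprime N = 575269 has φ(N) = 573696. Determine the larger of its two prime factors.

φ(n) = (p−1)(q−1) = n − (p+q) + 1, so p + q = 575269 − 573696 + 1 = 1574.
p and q are the roots of t² − 1574t + 575269 = 0.
Discriminant: 1574² − 4·575269 = 2477476 − 2301076 = 176400; √176400 = 420.
q = (1574 − 420)/2 = 577, p = (1574 + 420)/2 = 997.
Check: 577 · 997 = 575269.

997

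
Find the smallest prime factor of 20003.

20003 is odd.
Digit sum 5, not divisible by 3.
Ends in 3: not divisible by 5.
7: 20003 = 7·2857 + 4
11: 20003 = 11·1818 + 5
13: 20003 = 13·1538 + 9
17: 20003 = 17·1176 + 11
19: 20003 = 19·1052 + 15
23: 20003 = 23·869 + 16
29: 20003 = 29·689 + 22
31: 20003 = 31·645 + 8
37: 20003 = 37·540 + 23
41: 20003 = 41·487 + 36
43: 20003 = 43·465 + 8
47: 20003 = 47·425 + 28
53: 20003 = 53·377 + 22
59: 20003 = 59·339 + 2
61: 20003 = 61·327 + 56
67: 20003 = 67·298 + 37
71: 20003 = 71·281 + 52
73: 20003 = 73·274 + 1
79: 20003 = 79·253 + 16
83: 20003 = 83·241

83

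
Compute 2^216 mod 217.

64

2^1 ≡ 2 (mod 217)
2^2 ≡ 2^2 = 4 ≡ 4 (mod 217)
2^4 ≡ 4^2 = 16 ≡ 16 (mod 217)
2^8 ≡ 16^2 = 256 ≡ 39 (mod 217)
2^16 ≡ 39^2 = 1521 ≡ 2 (mod 217)
2^32 ≡ 2^2 = 4 ≡ 4 (mod 217)
2^64 ≡ 4^2 = 16 ≡ 16 (mod 217)
2^128 ≡ 16^2 = 256 ≡ 39 (mod 217)
216 = 128 + 64 + 16 + 8 in binary powers of 2.
So 2^216 ≡ 39 · 16 · 2 · 39 ≡ 64 (mod 217).
Since 64 ≠ 1, base 2 is a Fermat witness: 217 is composite.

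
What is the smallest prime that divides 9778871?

53

9778871 is odd.
Digit sum 47, not divisible by 3.
Ends in 1: not divisible by 5.
7: 9778871 = 7·1396981 + 4
11: 9778871 = 11·888988 + 3
13: 9778871 = 13·752220 + 11
17: 9778871 = 17·575227 + 12
19: 9778871 = 19·514677 + 8
23: 9778871 = 23·425168 + 7
29: 9778871 = 29·337202 + 13
31: 9778871 = 31·315447 + 14
37: 9778871 = 37·264293 + 30
41: 9778871 = 41·238509 + 2
43: 9778871 = 43·227415 + 26
47: 9778871 = 47·208061 + 4
53: 9778871 = 53·184507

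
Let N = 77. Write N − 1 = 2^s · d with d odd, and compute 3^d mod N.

77 − 1 = 76 = 2^2 · 19, so d = 19.
3^1 ≡ 3 (mod 77)
3^2 ≡ 3^2 = 9 ≡ 9 (mod 77)
3^4 ≡ 9^2 = 81 ≡ 4 (mod 77)
3^8 ≡ 4^2 = 16 ≡ 16 (mod 77)
3^16 ≡ 16^2 = 256 ≡ 25 (mod 77)
19 = 16 + 2 + 1 in binary powers of 2.
So 3^19 ≡ 25 · 9 · 3 ≡ 59 (mod 77).
Squaring chain: 59 → 16; never reaches −1, so base 3 is a Miller–Rabin witness that 77 is composite.

59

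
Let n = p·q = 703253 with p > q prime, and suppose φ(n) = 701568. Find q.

757

φ(n) = (p−1)(q−1) = n − (p+q) + 1, so p + q = 703253 − 701568 + 1 = 1686.
p and q are the roots of t² − 1686t + 703253 = 0.
Discriminant: 1686² − 4·703253 = 2842596 − 2813012 = 29584; √29584 = 172.
q = (1686 − 172)/2 = 757, p = (1686 + 172)/2 = 929.
Check: 757 · 929 = 703253.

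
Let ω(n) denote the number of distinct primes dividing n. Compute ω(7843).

7843 = 11 · 713
713 = 23 · 31
7843 = 11 · 23 · 31, which has 3 distinct prime factors.

3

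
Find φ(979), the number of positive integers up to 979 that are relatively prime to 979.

880

Factor: 979 = 11 · 89.
φ(979) = (11−1) · (89−1) = 10 · 88 = 880.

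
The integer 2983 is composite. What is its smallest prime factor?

2983 is odd.
Digit sum 22, not divisible by 3.
Ends in 3: not divisible by 5.
7: 2983 = 7·426 + 1
11: 2983 = 11·271 + 2
13: 2983 = 13·229 + 6
17: 2983 = 17·175 + 8
19: 2983 = 19·157

19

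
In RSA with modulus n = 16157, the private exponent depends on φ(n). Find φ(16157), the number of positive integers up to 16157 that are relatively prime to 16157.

Factor: 16157 = 107 · 151.
φ(16157) = (107−1) · (151−1) = 106 · 150 = 15900.

15900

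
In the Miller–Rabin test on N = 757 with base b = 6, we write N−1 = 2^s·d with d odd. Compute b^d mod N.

87

757 − 1 = 756 = 2^2 · 189, so d = 189.
6^1 ≡ 6 (mod 757)
6^2 ≡ 6^2 = 36 ≡ 36 (mod 757)
6^4 ≡ 36^2 = 1296 ≡ 539 (mod 757)
6^8 ≡ 539^2 = 290521 ≡ 590 (mod 757)
6^16 ≡ 590^2 = 348100 ≡ 637 (mod 757)
6^32 ≡ 637^2 = 405769 ≡ 17 (mod 757)
6^64 ≡ 17^2 = 289 ≡ 289 (mod 757)
6^128 ≡ 289^2 = 83521 ≡ 251 (mod 757)
189 = 128 + 32 + 16 + 8 + 4 + 1 in binary powers of 2.
So 6^189 ≡ 251 · 17 · 637 · 590 · 539 · 6 ≡ 87 (mod 757).
Squaring chain: 87 → 756; reaches −1, so base 6 does not prove 757 composite.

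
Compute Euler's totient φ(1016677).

Factor: 1016677 = 41 · 137 · 181.
φ(1016677) = (41−1) · (137−1) · (181−1) = 40 · 136 · 180 = 979200.

979200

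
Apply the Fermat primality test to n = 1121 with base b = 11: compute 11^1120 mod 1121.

980

11^1 ≡ 11 (mod 1121)
11^2 ≡ 11^2 = 121 ≡ 121 (mod 1121)
11^4 ≡ 121^2 = 14641 ≡ 68 (mod 1121)
11^8 ≡ 68^2 = 4624 ≡ 140 (mod 1121)
11^16 ≡ 140^2 = 19600 ≡ 543 (mod 1121)
11^32 ≡ 543^2 = 294849 ≡ 26 (mod 1121)
11^64 ≡ 26^2 = 676 ≡ 676 (mod 1121)
11^128 ≡ 676^2 = 456976 ≡ 729 (mod 1121)
11^256 ≡ 729^2 = 531441 ≡ 87 (mod 1121)
11^512 ≡ 87^2 = 7569 ≡ 843 (mod 1121)
11^1024 ≡ 843^2 = 710649 ≡ 1056 (mod 1121)
1120 = 1024 + 64 + 32 in binary powers of 2.
So 11^1120 ≡ 1056 · 676 · 26 ≡ 980 (mod 1121).
Since 980 ≠ 1, base 11 is a Fermat witness: 1121 is composite.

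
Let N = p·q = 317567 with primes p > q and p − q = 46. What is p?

587

Since p = q + 46, we have 317567 = q(q + 46), so q² + 46q − 317567 = 0.
Discriminant: 46² + 4·317567 = 2116 + 1270268 = 1272384; √1272384 = 1128.
q = (−46 + 1128)/2 = 541, and p = q + 46 = 587.
Check: 541 · 587 = 317567.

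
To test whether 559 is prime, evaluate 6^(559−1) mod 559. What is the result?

6^1 ≡ 6 (mod 559)
6^2 ≡ 6^2 = 36 ≡ 36 (mod 559)
6^4 ≡ 36^2 = 1296 ≡ 178 (mod 559)
6^8 ≡ 178^2 = 31684 ≡ 380 (mod 559)
6^16 ≡ 380^2 = 144400 ≡ 178 (mod 559)
6^32 ≡ 178^2 = 31684 ≡ 380 (mod 559)
6^64 ≡ 380^2 = 144400 ≡ 178 (mod 559)
6^128 ≡ 178^2 = 31684 ≡ 380 (mod 559)
6^256 ≡ 380^2 = 144400 ≡ 178 (mod 559)
6^512 ≡ 178^2 = 31684 ≡ 380 (mod 559)
558 = 512 + 32 + 8 + 4 + 2 in binary powers of 2.
So 6^558 ≡ 380 · 380 · 380 · 178 · 36 ≡ 259 (mod 559).
Since 259 ≠ 1, base 6 is a Fermat witness: 559 is composite.

259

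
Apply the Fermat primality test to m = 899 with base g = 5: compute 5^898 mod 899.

5^1 ≡ 5 (mod 899)
5^2 ≡ 5^2 = 25 ≡ 25 (mod 899)
5^4 ≡ 25^2 = 625 ≡ 625 (mod 899)
5^8 ≡ 625^2 = 390625 ≡ 459 (mod 899)
5^16 ≡ 459^2 = 210681 ≡ 315 (mod 899)
5^32 ≡ 315^2 = 99225 ≡ 335 (mod 899)
5^64 ≡ 335^2 = 112225 ≡ 749 (mod 899)
5^128 ≡ 749^2 = 561001 ≡ 25 (mod 899)
5^256 ≡ 25^2 = 625 ≡ 625 (mod 899)
5^512 ≡ 625^2 = 390625 ≡ 459 (mod 899)
898 = 512 + 256 + 128 + 2 in binary powers of 2.
So 5^898 ≡ 459 · 625 · 25 · 25 ≡ 315 (mod 899).
Since 315 ≠ 1, base 5 is a Fermat witness: 899 is composite.

315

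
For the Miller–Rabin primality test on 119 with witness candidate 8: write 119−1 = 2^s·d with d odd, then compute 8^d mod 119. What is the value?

36

119 − 1 = 118 = 2^1 · 59, so d = 59.
8^1 ≡ 8 (mod 119)
8^2 ≡ 8^2 = 64 ≡ 64 (mod 119)
8^4 ≡ 64^2 = 4096 ≡ 50 (mod 119)
8^8 ≡ 50^2 = 2500 ≡ 1 (mod 119)
8^16 ≡ 1^2 = 1 ≡ 1 (mod 119)
8^32 ≡ 1^2 = 1 ≡ 1 (mod 119)
59 = 32 + 16 + 8 + 2 + 1 in binary powers of 2.
So 8^59 ≡ 1 · 1 · 1 · 64 · 8 ≡ 36 (mod 119).
Squaring chain: 36; never reaches −1, so base 8 is a Miller–Rabin witness that 119 is composite.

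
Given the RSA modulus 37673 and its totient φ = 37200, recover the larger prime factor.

φ(n) = (p−1)(q−1) = n − (p+q) + 1, so p + q = 37673 − 37200 + 1 = 474.
p and q are the roots of t² − 474t + 37673 = 0.
Discriminant: 474² − 4·37673 = 224676 − 150692 = 73984; √73984 = 272.
q = (474 − 272)/2 = 101, p = (474 + 272)/2 = 373.
Check: 101 · 373 = 37673.

373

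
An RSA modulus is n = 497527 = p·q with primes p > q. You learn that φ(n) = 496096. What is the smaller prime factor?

φ(n) = (p−1)(q−1) = n − (p+q) + 1, so p + q = 497527 − 496096 + 1 = 1432.
p and q are the roots of t² − 1432t + 497527 = 0.
Discriminant: 1432² − 4·497527 = 2050624 − 1990108 = 60516; √60516 = 246.
q = (1432 − 246)/2 = 593, p = (1432 + 246)/2 = 839.
Check: 593 · 839 = 497527.

593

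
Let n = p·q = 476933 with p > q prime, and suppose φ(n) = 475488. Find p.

937

φ(n) = (p−1)(q−1) = n − (p+q) + 1, so p + q = 476933 − 475488 + 1 = 1446.
p and q are the roots of t² − 1446t + 476933 = 0.
Discriminant: 1446² − 4·476933 = 2090916 − 1907732 = 183184; √183184 = 428.
q = (1446 − 428)/2 = 509, p = (1446 + 428)/2 = 937.
Check: 509 · 937 = 476933.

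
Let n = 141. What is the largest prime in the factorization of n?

141 = 3 · 47
47 is prime.
So 141 = 3 · 47; the largest prime factor is 47.

47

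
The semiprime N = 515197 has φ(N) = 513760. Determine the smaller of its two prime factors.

677

φ(n) = (p−1)(q−1) = n − (p+q) + 1, so p + q = 515197 − 513760 + 1 = 1438.
p and q are the roots of t² − 1438t + 515197 = 0.
Discriminant: 1438² − 4·515197 = 2067844 − 2060788 = 7056; √7056 = 84.
q = (1438 − 84)/2 = 677, p = (1438 + 84)/2 = 761.
Check: 677 · 761 = 515197.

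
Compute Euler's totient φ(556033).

532224

Factor: 556033 = 43 · 67 · 193.
φ(556033) = (43−1) · (67−1) · (193−1) = 42 · 66 · 192 = 532224.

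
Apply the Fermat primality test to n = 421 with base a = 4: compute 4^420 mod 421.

1

4^1 ≡ 4 (mod 421)
4^2 ≡ 4^2 = 16 ≡ 16 (mod 421)
4^4 ≡ 16^2 = 256 ≡ 256 (mod 421)
4^8 ≡ 256^2 = 65536 ≡ 281 (mod 421)
4^16 ≡ 281^2 = 78961 ≡ 234 (mod 421)
4^32 ≡ 234^2 = 54756 ≡ 26 (mod 421)
4^64 ≡ 26^2 = 676 ≡ 255 (mod 421)
4^128 ≡ 255^2 = 65025 ≡ 191 (mod 421)
4^256 ≡ 191^2 = 36481 ≡ 275 (mod 421)
420 = 256 + 128 + 32 + 4 in binary powers of 2.
So 4^420 ≡ 275 · 191 · 26 · 256 ≡ 1 (mod 421).
Since the result is 1, base 4 gives no evidence that 421 is composite.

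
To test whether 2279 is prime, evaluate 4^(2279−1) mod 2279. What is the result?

1526

4^1 ≡ 4 (mod 2279)
4^2 ≡ 4^2 = 16 ≡ 16 (mod 2279)
4^4 ≡ 16^2 = 256 ≡ 256 (mod 2279)
4^8 ≡ 256^2 = 65536 ≡ 1724 (mod 2279)
4^16 ≡ 1724^2 = 2972176 ≡ 360 (mod 2279)
4^32 ≡ 360^2 = 129600 ≡ 1976 (mod 2279)
4^64 ≡ 1976^2 = 3904576 ≡ 649 (mod 2279)
4^128 ≡ 649^2 = 421201 ≡ 1865 (mod 2279)
4^256 ≡ 1865^2 = 3478225 ≡ 471 (mod 2279)
4^512 ≡ 471^2 = 221841 ≡ 778 (mod 2279)
4^1024 ≡ 778^2 = 605284 ≡ 1349 (mod 2279)
4^2048 ≡ 1349^2 = 1819801 ≡ 1159 (mod 2279)
2278 = 2048 + 128 + 64 + 32 + 4 + 2 in binary powers of 2.
So 4^2278 ≡ 1159 · 1865 · 649 · 1976 · 256 · 16 ≡ 1526 (mod 2279).
Since 1526 ≠ 1, base 4 is a Fermat witness: 2279 is composite.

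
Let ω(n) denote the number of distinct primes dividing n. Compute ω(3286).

3286 = 2 · 1643
1643 = 31 · 53
3286 = 2 · 31 · 53, which has 3 distinct prime factors.

3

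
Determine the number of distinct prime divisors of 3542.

4

3542 = 2 · 1771
1771 = 7 · 253
253 = 11 · 23
3542 = 2 · 7 · 11 · 23, which has 4 distinct prime factors.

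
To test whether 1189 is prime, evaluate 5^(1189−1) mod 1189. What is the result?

5^1 ≡ 5 (mod 1189)
5^2 ≡ 5^2 = 25 ≡ 25 (mod 1189)
5^4 ≡ 25^2 = 625 ≡ 625 (mod 1189)
5^8 ≡ 625^2 = 390625 ≡ 633 (mod 1189)
5^16 ≡ 633^2 = 400689 ≡ 1185 (mod 1189)
5^32 ≡ 1185^2 = 1404225 ≡ 16 (mod 1189)
5^64 ≡ 16^2 = 256 ≡ 256 (mod 1189)
5^128 ≡ 256^2 = 65536 ≡ 141 (mod 1189)
5^256 ≡ 141^2 = 19881 ≡ 857 (mod 1189)
5^512 ≡ 857^2 = 734449 ≡ 836 (mod 1189)
5^1024 ≡ 836^2 = 698896 ≡ 953 (mod 1189)
1188 = 1024 + 128 + 32 + 4 in binary powers of 2.
So 5^1188 ≡ 953 · 141 · 16 · 625 ≡ 674 (mod 1189).
Since 674 ≠ 1, base 5 is a Fermat witness: 1189 is composite.

674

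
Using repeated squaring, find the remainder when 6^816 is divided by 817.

6^1 ≡ 6 (mod 817)
6^2 ≡ 6^2 = 36 ≡ 36 (mod 817)
6^4 ≡ 36^2 = 1296 ≡ 479 (mod 817)
6^8 ≡ 479^2 = 229441 ≡ 681 (mod 817)
6^16 ≡ 681^2 = 463761 ≡ 522 (mod 817)
6^32 ≡ 522^2 = 272484 ≡ 423 (mod 817)
6^64 ≡ 423^2 = 178929 ≡ 6 (mod 817)
6^128 ≡ 6^2 = 36 ≡ 36 (mod 817)
6^256 ≡ 36^2 = 1296 ≡ 479 (mod 817)
6^512 ≡ 479^2 = 229441 ≡ 681 (mod 817)
816 = 512 + 256 + 32 + 16 in binary powers of 2.
So 6^816 ≡ 681 · 479 · 423 · 522 ≡ 87 (mod 817).
Since 87 ≠ 1, base 6 is a Fermat witness: 817 is composite.

87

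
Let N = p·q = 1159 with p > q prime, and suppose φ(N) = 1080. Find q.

19

φ(n) = (p−1)(q−1) = n − (p+q) + 1, so p + q = 1159 − 1080 + 1 = 80.
p and q are the roots of t² − 80t + 1159 = 0.
Discriminant: 80² − 4·1159 = 6400 − 4636 = 1764; √1764 = 42.
q = (80 − 42)/2 = 19, p = (80 + 42)/2 = 61.
Check: 19 · 61 = 1159.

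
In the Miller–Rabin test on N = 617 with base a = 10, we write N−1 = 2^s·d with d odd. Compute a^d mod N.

617 − 1 = 616 = 2^3 · 77, so d = 77.
10^1 ≡ 10 (mod 617)
10^2 ≡ 10^2 = 100 ≡ 100 (mod 617)
10^4 ≡ 100^2 = 10000 ≡ 128 (mod 617)
10^8 ≡ 128^2 = 16384 ≡ 342 (mod 617)
10^16 ≡ 342^2 = 116964 ≡ 351 (mod 617)
10^32 ≡ 351^2 = 123201 ≡ 418 (mod 617)
10^64 ≡ 418^2 = 174724 ≡ 113 (mod 617)
77 = 64 + 8 + 4 + 1 in binary powers of 2.
So 10^77 ≡ 113 · 342 · 128 · 10 ≡ 139 (mod 617).
Squaring chain: 139 → 194 → 616; reaches −1, so base 10 does not prove 617 composite.

139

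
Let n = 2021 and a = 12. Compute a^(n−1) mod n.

12^1 ≡ 12 (mod 2021)
12^2 ≡ 12^2 = 144 ≡ 144 (mod 2021)
12^4 ≡ 144^2 = 20736 ≡ 526 (mod 2021)
12^8 ≡ 526^2 = 276676 ≡ 1820 (mod 2021)
12^16 ≡ 1820^2 = 3312400 ≡ 2002 (mod 2021)
12^32 ≡ 2002^2 = 4008004 ≡ 361 (mod 2021)
12^64 ≡ 361^2 = 130321 ≡ 977 (mod 2021)
12^128 ≡ 977^2 = 954529 ≡ 617 (mod 2021)
12^256 ≡ 617^2 = 380689 ≡ 741 (mod 2021)
12^512 ≡ 741^2 = 549081 ≡ 1390 (mod 2021)
12^1024 ≡ 1390^2 = 1932100 ≡ 24 (mod 2021)
2020 = 1024 + 512 + 256 + 128 + 64 + 32 + 4 in binary powers of 2.
So 12^2020 ≡ 24 · 1390 · 741 · 617 · 977 · 361 · 526 ≡ 397 (mod 2021).
Since 397 ≠ 1, base 12 is a Fermat witness: 2021 is composite.

397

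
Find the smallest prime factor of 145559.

145559 is odd.
Digit sum 29, not divisible by 3.
Ends in 9: not divisible by 5.
7: 145559 = 7·20794 + 1
11: 145559 = 11·13232 + 7
13: 145559 = 13·11196 + 11
17: 145559 = 17·8562 + 5
19: 145559 = 19·7661

19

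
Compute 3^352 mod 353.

3^1 ≡ 3 (mod 353)
3^2 ≡ 3^2 = 9 ≡ 9 (mod 353)
3^4 ≡ 9^2 = 81 ≡ 81 (mod 353)
3^8 ≡ 81^2 = 6561 ≡ 207 (mod 353)
3^16 ≡ 207^2 = 42849 ≡ 136 (mod 353)
3^32 ≡ 136^2 = 18496 ≡ 140 (mod 353)
3^64 ≡ 140^2 = 19600 ≡ 185 (mod 353)
3^128 ≡ 185^2 = 34225 ≡ 337 (mod 353)
3^256 ≡ 337^2 = 113569 ≡ 256 (mod 353)
352 = 256 + 64 + 32 in binary powers of 2.
So 3^352 ≡ 256 · 185 · 140 ≡ 1 (mod 353).
Since the result is 1, base 3 gives no evidence that 353 is composite.

1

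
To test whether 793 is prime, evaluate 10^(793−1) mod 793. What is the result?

10^1 ≡ 10 (mod 793)
10^2 ≡ 10^2 = 100 ≡ 100 (mod 793)
10^4 ≡ 100^2 = 10000 ≡ 484 (mod 793)
10^8 ≡ 484^2 = 234256 ≡ 321 (mod 793)
10^16 ≡ 321^2 = 103041 ≡ 744 (mod 793)
10^32 ≡ 744^2 = 553536 ≡ 22 (mod 793)
10^64 ≡ 22^2 = 484 ≡ 484 (mod 793)
10^128 ≡ 484^2 = 234256 ≡ 321 (mod 793)
10^256 ≡ 321^2 = 103041 ≡ 744 (mod 793)
10^512 ≡ 744^2 = 553536 ≡ 22 (mod 793)
792 = 512 + 256 + 16 + 8 in binary powers of 2.
So 10^792 ≡ 22 · 744 · 744 · 321 ≡ 729 (mod 793).
Since 729 ≠ 1, base 10 is a Fermat witness: 793 is composite.

729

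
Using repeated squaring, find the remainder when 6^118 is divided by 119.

8

6^1 ≡ 6 (mod 119)
6^2 ≡ 6^2 = 36 ≡ 36 (mod 119)
6^4 ≡ 36^2 = 1296 ≡ 106 (mod 119)
6^8 ≡ 106^2 = 11236 ≡ 50 (mod 119)
6^16 ≡ 50^2 = 2500 ≡ 1 (mod 119)
6^32 ≡ 1^2 = 1 ≡ 1 (mod 119)
6^64 ≡ 1^2 = 1 ≡ 1 (mod 119)
118 = 64 + 32 + 16 + 4 + 2 in binary powers of 2.
So 6^118 ≡ 1 · 1 · 1 · 106 · 36 ≡ 8 (mod 119).
Since 8 ≠ 1, base 6 is a Fermat witness: 119 is composite.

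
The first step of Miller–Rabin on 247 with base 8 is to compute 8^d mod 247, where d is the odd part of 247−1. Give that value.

247 − 1 = 246 = 2^1 · 123, so d = 123.
8^1 ≡ 8 (mod 247)
8^2 ≡ 8^2 = 64 ≡ 64 (mod 247)
8^4 ≡ 64^2 = 4096 ≡ 144 (mod 247)
8^8 ≡ 144^2 = 20736 ≡ 235 (mod 247)
8^16 ≡ 235^2 = 55225 ≡ 144 (mod 247)
8^32 ≡ 144^2 = 20736 ≡ 235 (mod 247)
8^64 ≡ 235^2 = 55225 ≡ 144 (mod 247)
123 = 64 + 32 + 16 + 8 + 2 + 1 in binary powers of 2.
So 8^123 ≡ 144 · 235 · 144 · 235 · 64 · 8 ≡ 18 (mod 247).
Squaring chain: 18; never reaches −1, so base 8 is a Miller–Rabin witness that 247 is composite.

18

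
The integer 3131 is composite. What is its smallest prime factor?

31

3131 is odd.
Digit sum 8, not divisible by 3.
Ends in 1: not divisible by 5.
7: 3131 = 7·447 + 2
11: 3131 = 11·284 + 7
13: 3131 = 13·240 + 11
17: 3131 = 17·184 + 3
19: 3131 = 19·164 + 15
23: 3131 = 23·136 + 3
29: 3131 = 29·107 + 28
31: 3131 = 31·101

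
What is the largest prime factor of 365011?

365011 = 53 · 6887
6887 = 71 · 97
97 is prime.
So 365011 = 53 · 71 · 97; the largest prime factor is 97.

97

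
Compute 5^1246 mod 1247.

436

5^1 ≡ 5 (mod 1247)
5^2 ≡ 5^2 = 25 ≡ 25 (mod 1247)
5^4 ≡ 25^2 = 625 ≡ 625 (mod 1247)
5^8 ≡ 625^2 = 390625 ≡ 314 (mod 1247)
5^16 ≡ 314^2 = 98596 ≡ 83 (mod 1247)
5^32 ≡ 83^2 = 6889 ≡ 654 (mod 1247)
5^64 ≡ 654^2 = 427716 ≡ 1242 (mod 1247)
5^128 ≡ 1242^2 = 1542564 ≡ 25 (mod 1247)
5^256 ≡ 25^2 = 625 ≡ 625 (mod 1247)
5^512 ≡ 625^2 = 390625 ≡ 314 (mod 1247)
5^1024 ≡ 314^2 = 98596 ≡ 83 (mod 1247)
1246 = 1024 + 128 + 64 + 16 + 8 + 4 + 2 in binary powers of 2.
So 5^1246 ≡ 83 · 25 · 1242 · 83 · 314 · 625 · 25 ≡ 436 (mod 1247).
Since 436 ≠ 1, base 5 is a Fermat witness: 1247 is composite.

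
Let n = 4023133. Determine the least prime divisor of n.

4023133 is odd.
Digit sum 16, not divisible by 3.
Ends in 3: not divisible by 5.
7: 4023133 = 7·574733 + 2
11: 4023133 = 11·365739 + 4
13: 4023133 = 13·309471 + 10
17: 4023133 = 17·236654 + 15
19: 4023133 = 19·211743 + 16
23: 4023133 = 23·174918 + 19
29: 4023133 = 29·138728 + 21
31: 4023133 = 31·129778 + 15
37: 4023133 = 37·108733 + 12
41: 4023133 = 41·98125 + 8
43: 4023133 = 43·93561 + 10
47: 4023133 = 47·85598 + 27
53: 4023133 = 53·75908 + 9
59: 4023133 = 59·68188 + 41
61: 4023133 = 61·65953

61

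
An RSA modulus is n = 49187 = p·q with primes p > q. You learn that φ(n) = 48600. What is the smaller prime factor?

φ(n) = (p−1)(q−1) = n − (p+q) + 1, so p + q = 49187 − 48600 + 1 = 588.
p and q are the roots of t² − 588t + 49187 = 0.
Discriminant: 588² − 4·49187 = 345744 − 196748 = 148996; √148996 = 386.
q = (588 − 386)/2 = 101, p = (588 + 386)/2 = 487.
Check: 101 · 487 = 49187.

101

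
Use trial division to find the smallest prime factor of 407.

11

407 is odd.
Digit sum 11, not divisible by 3.
Ends in 7: not divisible by 5.
7: 407 = 7·58 + 1
11: 407 = 11·37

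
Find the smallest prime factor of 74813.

74813 is odd.
Digit sum 23, not divisible by 3.
Ends in 3: not divisible by 5.
7: 74813 = 7·10687 + 4
11: 74813 = 11·6801 + 2
13: 74813 = 13·5754 + 11
17: 74813 = 17·4400 + 13
19: 74813 = 19·3937 + 10
23: 74813 = 23·3252 + 17
29: 74813 = 29·2579 + 22
31: 74813 = 31·2413 + 10
37: 74813 = 37·2021 + 36
41: 74813 = 41·1824 + 29
43: 74813 = 43·1739 + 36
47: 74813 = 47·1591 + 36
53: 74813 = 53·1411 + 30
59: 74813 = 59·1268 + 1
61: 74813 = 61·1226 + 27
67: 74813 = 67·1116 + 41
71: 74813 = 71·1053 + 50
73: 74813 = 73·1024 + 61
79: 74813 = 79·947

79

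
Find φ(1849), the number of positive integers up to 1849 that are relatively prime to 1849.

1806

Factor: 1849 = 43^2.
φ(1849) = 43^1·(43−1) = 1806.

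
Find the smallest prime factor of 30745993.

97

30745993 is odd.
Digit sum 40, not divisible by 3.
Ends in 3: not divisible by 5.
7: 30745993 = 7·4392284 + 5
11: 30745993 = 11·2795090 + 3
13: 30745993 = 13·2365076 + 5
17: 30745993 = 17·1808587 + 14
19: 30745993 = 19·1618210 + 3
23: 30745993 = 23·1336782 + 7
29: 30745993 = 29·1060206 + 19
31: 30745993 = 31·991806 + 7
37: 30745993 = 37·830972 + 29
41: 30745993 = 41·749902 + 11
43: 30745993 = 43·715023 + 4
47: 30745993 = 47·654170 + 3
53: 30745993 = 53·580113 + 4
59: 30745993 = 59·521118 + 31
61: 30745993 = 61·504032 + 41
67: 30745993 = 67·458895 + 28
71: 30745993 = 71·433042 + 11
73: 30745993 = 73·421177 + 72
79: 30745993 = 79·389189 + 62
83: 30745993 = 83·370433 + 54
89: 30745993 = 89·345460 + 53
97: 30745993 = 97·316969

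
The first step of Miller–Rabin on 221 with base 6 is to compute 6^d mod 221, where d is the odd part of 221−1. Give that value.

150

221 − 1 = 220 = 2^2 · 55, so d = 55.
6^1 ≡ 6 (mod 221)
6^2 ≡ 6^2 = 36 ≡ 36 (mod 221)
6^4 ≡ 36^2 = 1296 ≡ 191 (mod 221)
6^8 ≡ 191^2 = 36481 ≡ 16 (mod 221)
6^16 ≡ 16^2 = 256 ≡ 35 (mod 221)
6^32 ≡ 35^2 = 1225 ≡ 120 (mod 221)
55 = 32 + 16 + 4 + 2 + 1 in binary powers of 2.
So 6^55 ≡ 120 · 35 · 191 · 36 · 6 ≡ 150 (mod 221).
Squaring chain: 150 → 179; never reaches −1, so base 6 is a Miller–Rabin witness that 221 is composite.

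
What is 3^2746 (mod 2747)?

3^1 ≡ 3 (mod 2747)
3^2 ≡ 3^2 = 9 ≡ 9 (mod 2747)
3^4 ≡ 9^2 = 81 ≡ 81 (mod 2747)
3^8 ≡ 81^2 = 6561 ≡ 1067 (mod 2747)
3^16 ≡ 1067^2 = 1138489 ≡ 1231 (mod 2747)
3^32 ≡ 1231^2 = 1515361 ≡ 1764 (mod 2747)
3^64 ≡ 1764^2 = 3111696 ≡ 2092 (mod 2747)
3^128 ≡ 2092^2 = 4376464 ≡ 493 (mod 2747)
3^256 ≡ 493^2 = 243049 ≡ 1313 (mod 2747)
3^512 ≡ 1313^2 = 1723969 ≡ 1600 (mod 2747)
3^1024 ≡ 1600^2 = 2560000 ≡ 2543 (mod 2747)
3^2048 ≡ 2543^2 = 6466849 ≡ 411 (mod 2747)
2746 = 2048 + 512 + 128 + 32 + 16 + 8 + 2 in binary powers of 2.
So 3^2746 ≡ 411 · 1600 · 493 · 1764 · 1231 · 1067 · 9 ≡ 91 (mod 2747).
Since 91 ≠ 1, base 3 is a Fermat witness: 2747 is composite.

91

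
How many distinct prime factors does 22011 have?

22011 = 3 · 7337
7337 = 11 · 667
667 = 23 · 29
22011 = 3 · 11 · 23 · 29, which has 4 distinct prime factors.

4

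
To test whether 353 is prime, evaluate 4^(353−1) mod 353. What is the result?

4^1 ≡ 4 (mod 353)
4^2 ≡ 4^2 = 16 ≡ 16 (mod 353)
4^4 ≡ 16^2 = 256 ≡ 256 (mod 353)
4^8 ≡ 256^2 = 65536 ≡ 231 (mod 353)
4^16 ≡ 231^2 = 53361 ≡ 58 (mod 353)
4^32 ≡ 58^2 = 3364 ≡ 187 (mod 353)
4^64 ≡ 187^2 = 34969 ≡ 22 (mod 353)
4^128 ≡ 22^2 = 484 ≡ 131 (mod 353)
4^256 ≡ 131^2 = 17161 ≡ 217 (mod 353)
352 = 256 + 64 + 32 in binary powers of 2.
So 4^352 ≡ 217 · 22 · 187 ≡ 1 (mod 353).
Since the result is 1, base 4 gives no evidence that 353 is composite.

1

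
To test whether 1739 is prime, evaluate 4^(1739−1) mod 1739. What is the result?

995

4^1 ≡ 4 (mod 1739)
4^2 ≡ 4^2 = 16 ≡ 16 (mod 1739)
4^4 ≡ 16^2 = 256 ≡ 256 (mod 1739)
4^8 ≡ 256^2 = 65536 ≡ 1193 (mod 1739)
4^16 ≡ 1193^2 = 1423249 ≡ 747 (mod 1739)
4^32 ≡ 747^2 = 558009 ≡ 1529 (mod 1739)
4^64 ≡ 1529^2 = 2337841 ≡ 625 (mod 1739)
4^128 ≡ 625^2 = 390625 ≡ 1089 (mod 1739)
4^256 ≡ 1089^2 = 1185921 ≡ 1662 (mod 1739)
4^512 ≡ 1662^2 = 2762244 ≡ 712 (mod 1739)
4^1024 ≡ 712^2 = 506944 ≡ 895 (mod 1739)
1738 = 1024 + 512 + 128 + 64 + 8 + 2 in binary powers of 2.
So 4^1738 ≡ 895 · 712 · 1089 · 625 · 1193 · 16 ≡ 995 (mod 1739).
Since 995 ≠ 1, base 4 is a Fermat witness: 1739 is composite.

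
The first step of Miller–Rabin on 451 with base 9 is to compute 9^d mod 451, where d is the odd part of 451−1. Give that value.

451 − 1 = 450 = 2^1 · 225, so d = 225.
9^1 ≡ 9 (mod 451)
9^2 ≡ 9^2 = 81 ≡ 81 (mod 451)
9^4 ≡ 81^2 = 6561 ≡ 247 (mod 451)
9^8 ≡ 247^2 = 61009 ≡ 124 (mod 451)
9^16 ≡ 124^2 = 15376 ≡ 42 (mod 451)
9^32 ≡ 42^2 = 1764 ≡ 411 (mod 451)
9^64 ≡ 411^2 = 168921 ≡ 247 (mod 451)
9^128 ≡ 247^2 = 61009 ≡ 124 (mod 451)
225 = 128 + 64 + 32 + 1 in binary powers of 2.
So 9^225 ≡ 124 · 247 · 411 · 9 ≡ 419 (mod 451).
Squaring chain: 419; never reaches −1, so base 9 is a Miller–Rabin witness that 451 is composite.

419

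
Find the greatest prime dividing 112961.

71

112961 = 37 · 3053
3053 = 43 · 71
71 is prime.
So 112961 = 37 · 43 · 71; the largest prime factor is 71.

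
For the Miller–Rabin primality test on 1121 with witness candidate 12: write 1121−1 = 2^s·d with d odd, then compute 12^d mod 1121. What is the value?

1121 − 1 = 1120 = 2^5 · 35, so d = 35.
12^1 ≡ 12 (mod 1121)
12^2 ≡ 12^2 = 144 ≡ 144 (mod 1121)
12^4 ≡ 144^2 = 20736 ≡ 558 (mod 1121)
12^8 ≡ 558^2 = 311364 ≡ 847 (mod 1121)
12^16 ≡ 847^2 = 717409 ≡ 1090 (mod 1121)
12^32 ≡ 1090^2 = 1188100 ≡ 961 (mod 1121)
35 = 32 + 2 + 1 in binary powers of 2.
So 12^35 ≡ 961 · 144 · 12 ≡ 407 (mod 1121).
Squaring chain: 407 → 862 → 942 → 653 → 429; never reaches −1, so base 12 is a Miller–Rabin witness that 1121 is composite.

407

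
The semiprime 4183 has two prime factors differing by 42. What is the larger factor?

89

Since p = q + 42, we have 4183 = q(q + 42), so q² + 42q − 4183 = 0.
Discriminant: 42² + 4·4183 = 1764 + 16732 = 18496; √18496 = 136.
q = (−42 + 136)/2 = 47, and p = q + 42 = 89.
Check: 47 · 89 = 4183.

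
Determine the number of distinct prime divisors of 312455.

5

312455 = 5 · 62491
62491 = 11 · 5681
5681 = 13 · 437
437 = 19 · 23
312455 = 5 · 11 · 13 · 19 · 23, which has 5 distinct prime factors.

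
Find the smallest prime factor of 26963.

26963 is odd.
Digit sum 26, not divisible by 3.
Ends in 3: not divisible by 5.
7: 26963 = 7·3851 + 6
11: 26963 = 11·2451 + 2
13: 26963 = 13·2074 + 1
17: 26963 = 17·1586 + 1
19: 26963 = 19·1419 + 2
23: 26963 = 23·1172 + 7
29: 26963 = 29·929 + 22
31: 26963 = 31·869 + 24
37: 26963 = 37·728 + 27
41: 26963 = 41·657 + 26
43: 26963 = 43·627 + 2
47: 26963 = 47·573 + 32
53: 26963 = 53·508 + 39
59: 26963 = 59·457

59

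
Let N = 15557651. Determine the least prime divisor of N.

59

15557651 is odd.
Digit sum 35, not divisible by 3.
Ends in 1: not divisible by 5.
7: 15557651 = 7·2222521 + 4
11: 15557651 = 11·1414331 + 10
13: 15557651 = 13·1196742 + 5
17: 15557651 = 17·915155 + 16
19: 15557651 = 19·818823 + 14
23: 15557651 = 23·676419 + 14
29: 15557651 = 29·536470 + 21
31: 15557651 = 31·501859 + 22
37: 15557651 = 37·420477 + 2
41: 15557651 = 41·379454 + 37
43: 15557651 = 43·361805 + 36
47: 15557651 = 47·331013 + 40
53: 15557651 = 53·293540 + 31
59: 15557651 = 59·263689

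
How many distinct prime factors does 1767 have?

3

1767 = 3 · 589
589 = 19 · 31
1767 = 3 · 19 · 31, which has 3 distinct prime factors.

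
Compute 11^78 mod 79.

11^1 ≡ 11 (mod 79)
11^2 ≡ 11^2 = 121 ≡ 42 (mod 79)
11^4 ≡ 42^2 = 1764 ≡ 26 (mod 79)
11^8 ≡ 26^2 = 676 ≡ 44 (mod 79)
11^16 ≡ 44^2 = 1936 ≡ 40 (mod 79)
11^32 ≡ 40^2 = 1600 ≡ 20 (mod 79)
11^64 ≡ 20^2 = 400 ≡ 5 (mod 79)
78 = 64 + 8 + 4 + 2 in binary powers of 2.
So 11^78 ≡ 5 · 44 · 26 · 42 ≡ 1 (mod 79).
Since the result is 1, base 11 gives no evidence that 79 is composite.

1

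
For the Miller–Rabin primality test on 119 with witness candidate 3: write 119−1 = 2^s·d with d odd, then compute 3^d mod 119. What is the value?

119 − 1 = 118 = 2^1 · 59, so d = 59.
3^1 ≡ 3 (mod 119)
3^2 ≡ 3^2 = 9 ≡ 9 (mod 119)
3^4 ≡ 9^2 = 81 ≡ 81 (mod 119)
3^8 ≡ 81^2 = 6561 ≡ 16 (mod 119)
3^16 ≡ 16^2 = 256 ≡ 18 (mod 119)
3^32 ≡ 18^2 = 324 ≡ 86 (mod 119)
59 = 32 + 16 + 8 + 2 + 1 in binary powers of 2.
So 3^59 ≡ 86 · 18 · 16 · 9 · 3 ≡ 75 (mod 119).
Squaring chain: 75; never reaches −1, so base 3 is a Miller–Rabin witness that 119 is composite.

75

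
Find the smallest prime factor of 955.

955 is odd.
Digit sum 19, not divisible by 3.
Ends in 5: divisible by 5.

5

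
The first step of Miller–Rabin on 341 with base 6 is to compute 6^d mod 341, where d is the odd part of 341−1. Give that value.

285

341 − 1 = 340 = 2^2 · 85, so d = 85.
6^1 ≡ 6 (mod 341)
6^2 ≡ 6^2 = 36 ≡ 36 (mod 341)
6^4 ≡ 36^2 = 1296 ≡ 273 (mod 341)
6^8 ≡ 273^2 = 74529 ≡ 191 (mod 341)
6^16 ≡ 191^2 = 36481 ≡ 335 (mod 341)
6^32 ≡ 335^2 = 112225 ≡ 36 (mod 341)
6^64 ≡ 36^2 = 1296 ≡ 273 (mod 341)
85 = 64 + 16 + 4 + 1 in binary powers of 2.
So 6^85 ≡ 273 · 335 · 273 · 6 ≡ 285 (mod 341).
Squaring chain: 285 → 67; never reaches −1, so base 6 is a Miller–Rabin witness that 341 is composite.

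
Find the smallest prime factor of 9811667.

61

9811667 is odd.
Digit sum 38, not divisible by 3.
Ends in 7: not divisible by 5.
7: 9811667 = 7·1401666 + 5
11: 9811667 = 11·891969 + 8
13: 9811667 = 13·754743 + 8
17: 9811667 = 17·577156 + 15
19: 9811667 = 19·516403 + 10
23: 9811667 = 23·426594 + 5
29: 9811667 = 29·338333 + 10
31: 9811667 = 31·316505 + 12
37: 9811667 = 37·265180 + 7
41: 9811667 = 41·239308 + 39
43: 9811667 = 43·228178 + 13
47: 9811667 = 47·208758 + 41
53: 9811667 = 53·185125 + 42
59: 9811667 = 59·166299 + 26
61: 9811667 = 61·160847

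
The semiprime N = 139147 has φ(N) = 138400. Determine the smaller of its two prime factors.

φ(n) = (p−1)(q−1) = n − (p+q) + 1, so p + q = 139147 − 138400 + 1 = 748.
p and q are the roots of t² − 748t + 139147 = 0.
Discriminant: 748² − 4·139147 = 559504 − 556588 = 2916; √2916 = 54.
q = (748 − 54)/2 = 347, p = (748 + 54)/2 = 401.
Check: 347 · 401 = 139147.

347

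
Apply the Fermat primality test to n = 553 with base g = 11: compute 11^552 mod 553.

302

11^1 ≡ 11 (mod 553)
11^2 ≡ 11^2 = 121 ≡ 121 (mod 553)
11^4 ≡ 121^2 = 14641 ≡ 263 (mod 553)
11^8 ≡ 263^2 = 69169 ≡ 44 (mod 553)
11^16 ≡ 44^2 = 1936 ≡ 277 (mod 553)
11^32 ≡ 277^2 = 76729 ≡ 415 (mod 553)
11^64 ≡ 415^2 = 172225 ≡ 242 (mod 553)
11^128 ≡ 242^2 = 58564 ≡ 499 (mod 553)
11^256 ≡ 499^2 = 249001 ≡ 151 (mod 553)
11^512 ≡ 151^2 = 22801 ≡ 128 (mod 553)
552 = 512 + 32 + 8 in binary powers of 2.
So 11^552 ≡ 128 · 415 · 44 ≡ 302 (mod 553).
Since 302 ≠ 1, base 11 is a Fermat witness: 553 is composite.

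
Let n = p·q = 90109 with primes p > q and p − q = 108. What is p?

359

Since p = q + 108, we have 90109 = q(q + 108), so q² + 108q − 90109 = 0.
Discriminant: 108² + 4·90109 = 11664 + 360436 = 372100; √372100 = 610.
q = (−108 + 610)/2 = 251, and p = q + 108 = 359.
Check: 251 · 359 = 90109.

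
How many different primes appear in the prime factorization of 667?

2

667 = 23 · 29
667 = 23 · 29, which has 2 distinct prime factors.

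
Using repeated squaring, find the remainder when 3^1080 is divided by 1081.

768

3^1 ≡ 3 (mod 1081)
3^2 ≡ 3^2 = 9 ≡ 9 (mod 1081)
3^4 ≡ 9^2 = 81 ≡ 81 (mod 1081)
3^8 ≡ 81^2 = 6561 ≡ 75 (mod 1081)
3^16 ≡ 75^2 = 5625 ≡ 220 (mod 1081)
3^32 ≡ 220^2 = 48400 ≡ 836 (mod 1081)
3^64 ≡ 836^2 = 698896 ≡ 570 (mod 1081)
3^128 ≡ 570^2 = 324900 ≡ 600 (mod 1081)
3^256 ≡ 600^2 = 360000 ≡ 27 (mod 1081)
3^512 ≡ 27^2 = 729 ≡ 729 (mod 1081)
3^1024 ≡ 729^2 = 531441 ≡ 670 (mod 1081)
1080 = 1024 + 32 + 16 + 8 in binary powers of 2.
So 3^1080 ≡ 670 · 836 · 220 · 75 ≡ 768 (mod 1081).
Since 768 ≠ 1, base 3 is a Fermat witness: 1081 is composite.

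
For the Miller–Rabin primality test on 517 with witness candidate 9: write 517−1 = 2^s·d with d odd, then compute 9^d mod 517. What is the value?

517 − 1 = 516 = 2^2 · 129, so d = 129.
9^1 ≡ 9 (mod 517)
9^2 ≡ 9^2 = 81 ≡ 81 (mod 517)
9^4 ≡ 81^2 = 6561 ≡ 357 (mod 517)
9^8 ≡ 357^2 = 127449 ≡ 267 (mod 517)
9^16 ≡ 267^2 = 71289 ≡ 460 (mod 517)
9^32 ≡ 460^2 = 211600 ≡ 147 (mod 517)
9^64 ≡ 147^2 = 21609 ≡ 412 (mod 517)
9^128 ≡ 412^2 = 169744 ≡ 168 (mod 517)
129 = 128 + 1 in binary powers of 2.
So 9^129 ≡ 168 · 9 ≡ 478 (mod 517).
Squaring chain: 478 → 487; never reaches −1, so base 9 is a Miller–Rabin witness that 517 is composite.

478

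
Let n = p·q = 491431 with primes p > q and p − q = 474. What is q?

Since p = q + 474, we have 491431 = q(q + 474), so q² + 474q − 491431 = 0.
Discriminant: 474² + 4·491431 = 224676 + 1965724 = 2190400; √2190400 = 1480.
q = (−474 + 1480)/2 = 503, and p = q + 474 = 977.
Check: 503 · 977 = 491431.

503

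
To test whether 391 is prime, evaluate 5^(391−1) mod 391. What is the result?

5^1 ≡ 5 (mod 391)
5^2 ≡ 5^2 = 25 ≡ 25 (mod 391)
5^4 ≡ 25^2 = 625 ≡ 234 (mod 391)
5^8 ≡ 234^2 = 54756 ≡ 16 (mod 391)
5^16 ≡ 16^2 = 256 ≡ 256 (mod 391)
5^32 ≡ 256^2 = 65536 ≡ 239 (mod 391)
5^64 ≡ 239^2 = 57121 ≡ 35 (mod 391)
5^128 ≡ 35^2 = 1225 ≡ 52 (mod 391)
5^256 ≡ 52^2 = 2704 ≡ 358 (mod 391)
390 = 256 + 128 + 4 + 2 in binary powers of 2.
So 5^390 ≡ 358 · 52 · 234 · 25 ≡ 325 (mod 391).
Since 325 ≠ 1, base 5 is a Fermat witness: 391 is composite.

325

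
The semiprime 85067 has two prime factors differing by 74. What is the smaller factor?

Since p = q + 74, we have 85067 = q(q + 74), so q² + 74q − 85067 = 0.
Discriminant: 74² + 4·85067 = 5476 + 340268 = 345744; √345744 = 588.
q = (−74 + 588)/2 = 257, and p = q + 74 = 331.
Check: 257 · 331 = 85067.

257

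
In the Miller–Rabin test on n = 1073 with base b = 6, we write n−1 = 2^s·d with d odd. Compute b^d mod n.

1073 − 1 = 1072 = 2^4 · 67, so d = 67.
6^1 ≡ 6 (mod 1073)
6^2 ≡ 6^2 = 36 ≡ 36 (mod 1073)
6^4 ≡ 36^2 = 1296 ≡ 223 (mod 1073)
6^8 ≡ 223^2 = 49729 ≡ 371 (mod 1073)
6^16 ≡ 371^2 = 137641 ≡ 297 (mod 1073)
6^32 ≡ 297^2 = 88209 ≡ 223 (mod 1073)
6^64 ≡ 223^2 = 49729 ≡ 371 (mod 1073)
67 = 64 + 2 + 1 in binary powers of 2.
So 6^67 ≡ 371 · 36 · 6 ≡ 734 (mod 1073).
Squaring chain: 734 → 110 → 297 → 223; never reaches −1, so base 6 is a Miller–Rabin witness that 1073 is composite.

734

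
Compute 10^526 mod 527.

10^1 ≡ 10 (mod 527)
10^2 ≡ 10^2 = 100 ≡ 100 (mod 527)
10^4 ≡ 100^2 = 10000 ≡ 514 (mod 527)
10^8 ≡ 514^2 = 264196 ≡ 169 (mod 527)
10^16 ≡ 169^2 = 28561 ≡ 103 (mod 527)
10^32 ≡ 103^2 = 10609 ≡ 69 (mod 527)
10^64 ≡ 69^2 = 4761 ≡ 18 (mod 527)
10^128 ≡ 18^2 = 324 ≡ 324 (mod 527)
10^256 ≡ 324^2 = 104976 ≡ 103 (mod 527)
10^512 ≡ 103^2 = 10609 ≡ 69 (mod 527)
526 = 512 + 8 + 4 + 2 in binary powers of 2.
So 10^526 ≡ 69 · 169 · 514 · 100 ≡ 382 (mod 527).
Since 382 ≠ 1, base 10 is a Fermat witness: 527 is composite.

382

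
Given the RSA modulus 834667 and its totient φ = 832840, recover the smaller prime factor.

887

φ(n) = (p−1)(q−1) = n − (p+q) + 1, so p + q = 834667 − 832840 + 1 = 1828.
p and q are the roots of t² − 1828t + 834667 = 0.
Discriminant: 1828² − 4·834667 = 3341584 − 3338668 = 2916; √2916 = 54.
q = (1828 − 54)/2 = 887, p = (1828 + 54)/2 = 941.
Check: 887 · 941 = 834667.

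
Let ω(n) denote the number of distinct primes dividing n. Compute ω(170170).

6

170170 = 2 · 85085
85085 = 5 · 17017
17017 = 7 · 2431
2431 = 11 · 221
221 = 13 · 17
170170 = 2 · 5 · 7 · 11 · 13 · 17, which has 6 distinct prime factors.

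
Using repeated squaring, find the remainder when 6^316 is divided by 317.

6^1 ≡ 6 (mod 317)
6^2 ≡ 6^2 = 36 ≡ 36 (mod 317)
6^4 ≡ 36^2 = 1296 ≡ 28 (mod 317)
6^8 ≡ 28^2 = 784 ≡ 150 (mod 317)
6^16 ≡ 150^2 = 22500 ≡ 310 (mod 317)
6^32 ≡ 310^2 = 96100 ≡ 49 (mod 317)
6^64 ≡ 49^2 = 2401 ≡ 182 (mod 317)
6^128 ≡ 182^2 = 33124 ≡ 156 (mod 317)
6^256 ≡ 156^2 = 24336 ≡ 244 (mod 317)
316 = 256 + 32 + 16 + 8 + 4 in binary powers of 2.
So 6^316 ≡ 244 · 49 · 310 · 150 · 28 ≡ 1 (mod 317).
Since the result is 1, base 6 gives no evidence that 317 is composite.

1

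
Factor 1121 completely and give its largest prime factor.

1121 = 19 · 59
59 is prime.
So 1121 = 19 · 59; the largest prime factor is 59.

59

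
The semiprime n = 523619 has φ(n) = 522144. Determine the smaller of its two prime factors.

φ(n) = (p−1)(q−1) = n − (p+q) + 1, so p + q = 523619 − 522144 + 1 = 1476.
p and q are the roots of t² − 1476t + 523619 = 0.
Discriminant: 1476² − 4·523619 = 2178576 − 2094476 = 84100; √84100 = 290.
q = (1476 − 290)/2 = 593, p = (1476 + 290)/2 = 883.
Check: 593 · 883 = 523619.

593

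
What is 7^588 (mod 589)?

343

7^1 ≡ 7 (mod 589)
7^2 ≡ 7^2 = 49 ≡ 49 (mod 589)
7^4 ≡ 49^2 = 2401 ≡ 45 (mod 589)
7^8 ≡ 45^2 = 2025 ≡ 258 (mod 589)
7^16 ≡ 258^2 = 66564 ≡ 7 (mod 589)
7^32 ≡ 7^2 = 49 ≡ 49 (mod 589)
7^64 ≡ 49^2 = 2401 ≡ 45 (mod 589)
7^128 ≡ 45^2 = 2025 ≡ 258 (mod 589)
7^256 ≡ 258^2 = 66564 ≡ 7 (mod 589)
7^512 ≡ 7^2 = 49 ≡ 49 (mod 589)
588 = 512 + 64 + 8 + 4 in binary powers of 2.
So 7^588 ≡ 49 · 45 · 258 · 45 ≡ 343 (mod 589).
Since 343 ≠ 1, base 7 is a Fermat witness: 589 is composite.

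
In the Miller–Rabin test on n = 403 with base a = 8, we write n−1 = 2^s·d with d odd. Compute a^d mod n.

8

403 − 1 = 402 = 2^1 · 201, so d = 201.
8^1 ≡ 8 (mod 403)
8^2 ≡ 8^2 = 64 ≡ 64 (mod 403)
8^4 ≡ 64^2 = 4096 ≡ 66 (mod 403)
8^8 ≡ 66^2 = 4356 ≡ 326 (mod 403)
8^16 ≡ 326^2 = 106276 ≡ 287 (mod 403)
8^32 ≡ 287^2 = 82369 ≡ 157 (mod 403)
8^64 ≡ 157^2 = 24649 ≡ 66 (mod 403)
8^128 ≡ 66^2 = 4356 ≡ 326 (mod 403)
201 = 128 + 64 + 8 + 1 in binary powers of 2.
So 8^201 ≡ 326 · 66 · 326 · 8 ≡ 8 (mod 403).
Squaring chain: 8; never reaches −1, so base 8 is a Miller–Rabin witness that 403 is composite.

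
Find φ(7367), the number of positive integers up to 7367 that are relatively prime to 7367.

Factor: 7367 = 53 · 139.
φ(7367) = (53−1) · (139−1) = 52 · 138 = 7176.

7176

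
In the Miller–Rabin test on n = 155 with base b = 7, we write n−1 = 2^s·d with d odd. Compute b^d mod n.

155 − 1 = 154 = 2^1 · 77, so d = 77.
7^1 ≡ 7 (mod 155)
7^2 ≡ 7^2 = 49 ≡ 49 (mod 155)
7^4 ≡ 49^2 = 2401 ≡ 76 (mod 155)
7^8 ≡ 76^2 = 5776 ≡ 41 (mod 155)
7^16 ≡ 41^2 = 1681 ≡ 131 (mod 155)
7^32 ≡ 131^2 = 17161 ≡ 111 (mod 155)
7^64 ≡ 111^2 = 12321 ≡ 76 (mod 155)
77 = 64 + 8 + 4 + 1 in binary powers of 2.
So 7^77 ≡ 76 · 41 · 76 · 7 ≡ 142 (mod 155).
Squaring chain: 142; never reaches −1, so base 7 is a Miller–Rabin witness that 155 is composite.

142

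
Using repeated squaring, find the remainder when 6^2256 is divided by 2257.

6^1 ≡ 6 (mod 2257)
6^2 ≡ 6^2 = 36 ≡ 36 (mod 2257)
6^4 ≡ 36^2 = 1296 ≡ 1296 (mod 2257)
6^8 ≡ 1296^2 = 1679616 ≡ 408 (mod 2257)
6^16 ≡ 408^2 = 166464 ≡ 1703 (mod 2257)
6^32 ≡ 1703^2 = 2900209 ≡ 2221 (mod 2257)
6^64 ≡ 2221^2 = 4932841 ≡ 1296 (mod 2257)
6^128 ≡ 1296^2 = 1679616 ≡ 408 (mod 2257)
6^256 ≡ 408^2 = 166464 ≡ 1703 (mod 2257)
6^512 ≡ 1703^2 = 2900209 ≡ 2221 (mod 2257)
6^1024 ≡ 2221^2 = 4932841 ≡ 1296 (mod 2257)
6^2048 ≡ 1296^2 = 1679616 ≡ 408 (mod 2257)
2256 = 2048 + 128 + 64 + 16 in binary powers of 2.
So 6^2256 ≡ 408 · 408 · 1296 · 1703 ≡ 741 (mod 2257).
Since 741 ≠ 1, base 6 is a Fermat witness: 2257 is composite.

741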